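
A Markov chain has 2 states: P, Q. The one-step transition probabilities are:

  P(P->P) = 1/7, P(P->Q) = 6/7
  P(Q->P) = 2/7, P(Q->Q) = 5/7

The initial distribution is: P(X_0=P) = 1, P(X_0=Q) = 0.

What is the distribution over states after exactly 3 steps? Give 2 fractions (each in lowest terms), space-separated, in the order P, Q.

Answer: 85/343 258/343

Derivation:
Propagating the distribution step by step (d_{t+1} = d_t * P):
d_0 = (P=1, Q=0)
  d_1[P] = 1*1/7 + 0*2/7 = 1/7
  d_1[Q] = 1*6/7 + 0*5/7 = 6/7
d_1 = (P=1/7, Q=6/7)
  d_2[P] = 1/7*1/7 + 6/7*2/7 = 13/49
  d_2[Q] = 1/7*6/7 + 6/7*5/7 = 36/49
d_2 = (P=13/49, Q=36/49)
  d_3[P] = 13/49*1/7 + 36/49*2/7 = 85/343
  d_3[Q] = 13/49*6/7 + 36/49*5/7 = 258/343
d_3 = (P=85/343, Q=258/343)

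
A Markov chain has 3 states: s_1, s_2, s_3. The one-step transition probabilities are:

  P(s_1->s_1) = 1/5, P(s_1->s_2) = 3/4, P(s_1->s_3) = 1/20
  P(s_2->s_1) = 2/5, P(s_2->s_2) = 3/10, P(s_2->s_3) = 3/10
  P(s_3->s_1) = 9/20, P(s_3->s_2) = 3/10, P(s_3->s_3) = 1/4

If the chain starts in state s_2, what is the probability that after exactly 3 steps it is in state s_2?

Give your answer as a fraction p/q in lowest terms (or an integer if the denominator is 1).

Computing P^3 by repeated multiplication:
P^1 =
  s_1: [1/5, 3/4, 1/20]
  s_2: [2/5, 3/10, 3/10]
  s_3: [9/20, 3/10, 1/4]
P^2 =
  s_1: [29/80, 39/100, 99/400]
  s_2: [67/200, 12/25, 37/200]
  s_3: [129/400, 201/400, 7/40]
P^3 =
  s_1: [2719/8000, 741/1600, 197/1000]
  s_2: [1369/4000, 1803/4000, 207/1000]
  s_3: [1377/4000, 3561/8000, 337/1600]

(P^3)[s_2 -> s_2] = 1803/4000

Answer: 1803/4000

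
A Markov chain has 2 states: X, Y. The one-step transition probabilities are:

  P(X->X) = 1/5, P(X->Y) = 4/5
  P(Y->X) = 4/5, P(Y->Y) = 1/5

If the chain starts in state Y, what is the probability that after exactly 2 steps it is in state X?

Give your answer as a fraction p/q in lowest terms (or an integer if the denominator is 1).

Answer: 8/25

Derivation:
Computing P^2 by repeated multiplication:
P^1 =
  X: [1/5, 4/5]
  Y: [4/5, 1/5]
P^2 =
  X: [17/25, 8/25]
  Y: [8/25, 17/25]

(P^2)[Y -> X] = 8/25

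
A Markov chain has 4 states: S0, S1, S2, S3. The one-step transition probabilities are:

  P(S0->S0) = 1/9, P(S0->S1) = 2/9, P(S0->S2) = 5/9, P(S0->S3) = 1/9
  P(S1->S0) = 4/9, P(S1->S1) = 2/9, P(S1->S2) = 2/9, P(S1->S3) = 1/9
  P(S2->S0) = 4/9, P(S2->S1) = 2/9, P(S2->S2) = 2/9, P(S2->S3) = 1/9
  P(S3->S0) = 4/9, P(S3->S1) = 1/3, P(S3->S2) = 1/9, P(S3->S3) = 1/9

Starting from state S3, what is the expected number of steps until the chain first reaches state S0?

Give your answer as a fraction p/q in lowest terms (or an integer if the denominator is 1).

Let h_i = expected steps to first reach S0 from state i.
Boundary: h_S0 = 0.
First-step equations for the other states:
  h_S1 = 1 + 4/9*h_S0 + 2/9*h_S1 + 2/9*h_S2 + 1/9*h_S3
  h_S2 = 1 + 4/9*h_S0 + 2/9*h_S1 + 2/9*h_S2 + 1/9*h_S3
  h_S3 = 1 + 4/9*h_S0 + 1/3*h_S1 + 1/9*h_S2 + 1/9*h_S3

Substituting h_S0 = 0 and rearranging gives the linear system (I - Q) h = 1:
  [7/9, -2/9, -1/9] . (h_S1, h_S2, h_S3) = 1
  [-2/9, 7/9, -1/9] . (h_S1, h_S2, h_S3) = 1
  [-1/3, -1/9, 8/9] . (h_S1, h_S2, h_S3) = 1

Solving yields:
  h_S1 = 9/4
  h_S2 = 9/4
  h_S3 = 9/4

Starting state is S3, so the expected hitting time is h_S3 = 9/4.

Answer: 9/4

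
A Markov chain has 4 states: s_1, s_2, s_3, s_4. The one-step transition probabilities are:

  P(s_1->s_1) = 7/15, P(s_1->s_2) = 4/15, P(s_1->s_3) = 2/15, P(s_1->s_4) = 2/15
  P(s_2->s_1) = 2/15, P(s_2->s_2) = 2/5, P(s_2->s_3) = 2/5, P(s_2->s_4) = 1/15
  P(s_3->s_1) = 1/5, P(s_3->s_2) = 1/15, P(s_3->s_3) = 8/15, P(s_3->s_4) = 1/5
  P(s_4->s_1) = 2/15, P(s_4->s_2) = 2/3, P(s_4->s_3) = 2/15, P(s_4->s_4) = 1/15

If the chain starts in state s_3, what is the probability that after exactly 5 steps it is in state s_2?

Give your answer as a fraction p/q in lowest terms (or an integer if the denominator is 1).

Computing P^5 by repeated multiplication:
P^1 =
  s_1: [7/15, 4/15, 2/15, 2/15]
  s_2: [2/15, 2/5, 2/5, 1/15]
  s_3: [1/5, 1/15, 8/15, 1/5]
  s_4: [2/15, 2/3, 2/15, 1/15]
P^2 =
  s_1: [67/225, 74/225, 58/225, 26/225]
  s_2: [46/225, 4/15, 2/5, 29/225]
  s_3: [53/225, 56/225, 82/225, 34/225]
  s_4: [14/75, 16/45, 82/225, 7/75]
P^3 =
  s_1: [281/1125, 206/675, 1094/3375, 136/1125]
  s_2: [154/675, 308/1125, 82/225, 451/3375]
  s_3: [797/3375, 194/675, 1166/3375, 442/3375]
  s_4: [742/3375, 188/675, 1262/3375, 431/3375]
P^4 =
  s_1: [12059/50625, 14726/50625, 17434/50625, 6406/50625]
  s_2: [2366/10125, 532/1875, 5942/16875, 1321/10125]
  s_3: [3967/16875, 14594/50625, 17626/50625, 2168/16875]
  s_4: [11722/50625, 2836/10125, 18082/50625, 6641/50625]
P^5 =
  s_1: [178979/759375, 218086/759375, 264758/759375, 97552/759375]
  s_2: [178226/759375, 14492/50625, 29518/84375, 98107/759375]
  s_3: [178381/759375, 217834/759375, 265382/759375, 97778/759375]
  s_4: [59314/253125, 43292/151875, 266462/759375, 32837/253125]

(P^5)[s_3 -> s_2] = 217834/759375

Answer: 217834/759375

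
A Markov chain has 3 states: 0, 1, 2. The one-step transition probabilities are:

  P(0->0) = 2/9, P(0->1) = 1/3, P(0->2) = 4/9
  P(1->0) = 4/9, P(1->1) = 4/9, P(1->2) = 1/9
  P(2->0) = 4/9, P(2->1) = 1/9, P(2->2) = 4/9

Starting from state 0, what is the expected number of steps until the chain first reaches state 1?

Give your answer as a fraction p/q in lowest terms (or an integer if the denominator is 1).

Answer: 81/19

Derivation:
Let h_i = expected steps to first reach 1 from state i.
Boundary: h_1 = 0.
First-step equations for the other states:
  h_0 = 1 + 2/9*h_0 + 1/3*h_1 + 4/9*h_2
  h_2 = 1 + 4/9*h_0 + 1/9*h_1 + 4/9*h_2

Substituting h_1 = 0 and rearranging gives the linear system (I - Q) h = 1:
  [7/9, -4/9] . (h_0, h_2) = 1
  [-4/9, 5/9] . (h_0, h_2) = 1

Solving yields:
  h_0 = 81/19
  h_2 = 99/19

Starting state is 0, so the expected hitting time is h_0 = 81/19.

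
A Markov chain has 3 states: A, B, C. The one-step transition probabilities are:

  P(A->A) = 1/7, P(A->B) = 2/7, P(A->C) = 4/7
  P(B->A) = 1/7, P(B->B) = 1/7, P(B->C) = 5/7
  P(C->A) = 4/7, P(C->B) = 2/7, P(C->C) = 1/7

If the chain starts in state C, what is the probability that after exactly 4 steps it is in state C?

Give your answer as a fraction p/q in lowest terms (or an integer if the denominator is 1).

Answer: 1077/2401

Derivation:
Computing P^4 by repeated multiplication:
P^1 =
  A: [1/7, 2/7, 4/7]
  B: [1/7, 1/7, 5/7]
  C: [4/7, 2/7, 1/7]
P^2 =
  A: [19/49, 12/49, 18/49]
  B: [22/49, 13/49, 2/7]
  C: [10/49, 12/49, 27/49]
P^3 =
  A: [103/343, 86/343, 22/49]
  B: [13/49, 85/343, 167/343]
  C: [130/343, 86/343, 127/343]
P^4 =
  A: [115/343, 600/2401, 996/2401]
  B: [844/2401, 601/2401, 956/2401]
  C: [724/2401, 600/2401, 1077/2401]

(P^4)[C -> C] = 1077/2401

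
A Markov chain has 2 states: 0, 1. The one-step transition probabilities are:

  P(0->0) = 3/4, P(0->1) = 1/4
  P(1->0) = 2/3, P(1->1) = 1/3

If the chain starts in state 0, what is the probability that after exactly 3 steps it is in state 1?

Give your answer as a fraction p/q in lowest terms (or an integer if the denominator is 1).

Answer: 157/576

Derivation:
Computing P^3 by repeated multiplication:
P^1 =
  0: [3/4, 1/4]
  1: [2/3, 1/3]
P^2 =
  0: [35/48, 13/48]
  1: [13/18, 5/18]
P^3 =
  0: [419/576, 157/576]
  1: [157/216, 59/216]

(P^3)[0 -> 1] = 157/576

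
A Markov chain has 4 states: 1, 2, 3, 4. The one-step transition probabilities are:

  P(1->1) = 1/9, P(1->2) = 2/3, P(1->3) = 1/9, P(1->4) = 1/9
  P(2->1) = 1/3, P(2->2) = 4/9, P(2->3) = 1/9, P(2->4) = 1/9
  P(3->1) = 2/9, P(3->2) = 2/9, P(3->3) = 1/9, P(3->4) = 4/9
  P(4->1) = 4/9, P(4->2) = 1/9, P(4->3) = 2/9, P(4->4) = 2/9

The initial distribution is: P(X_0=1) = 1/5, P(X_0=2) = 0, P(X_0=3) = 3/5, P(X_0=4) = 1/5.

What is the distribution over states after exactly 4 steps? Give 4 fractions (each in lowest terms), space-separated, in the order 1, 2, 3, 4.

Propagating the distribution step by step (d_{t+1} = d_t * P):
d_0 = (1=1/5, 2=0, 3=3/5, 4=1/5)
  d_1[1] = 1/5*1/9 + 0*1/3 + 3/5*2/9 + 1/5*4/9 = 11/45
  d_1[2] = 1/5*2/3 + 0*4/9 + 3/5*2/9 + 1/5*1/9 = 13/45
  d_1[3] = 1/5*1/9 + 0*1/9 + 3/5*1/9 + 1/5*2/9 = 2/15
  d_1[4] = 1/5*1/9 + 0*1/9 + 3/5*4/9 + 1/5*2/9 = 1/3
d_1 = (1=11/45, 2=13/45, 3=2/15, 4=1/3)
  d_2[1] = 11/45*1/9 + 13/45*1/3 + 2/15*2/9 + 1/3*4/9 = 122/405
  d_2[2] = 11/45*2/3 + 13/45*4/9 + 2/15*2/9 + 1/3*1/9 = 29/81
  d_2[3] = 11/45*1/9 + 13/45*1/9 + 2/15*1/9 + 1/3*2/9 = 4/27
  d_2[4] = 11/45*1/9 + 13/45*1/9 + 2/15*4/9 + 1/3*2/9 = 26/135
d_2 = (1=122/405, 2=29/81, 3=4/27, 4=26/135)
  d_3[1] = 122/405*1/9 + 29/81*1/3 + 4/27*2/9 + 26/135*4/9 = 989/3645
  d_3[2] = 122/405*2/3 + 29/81*4/9 + 4/27*2/9 + 26/135*1/9 = 302/729
  d_3[3] = 122/405*1/9 + 29/81*1/9 + 4/27*1/9 + 26/135*2/9 = 161/1215
  d_3[4] = 122/405*1/9 + 29/81*1/9 + 4/27*4/9 + 26/135*2/9 = 221/1215
d_3 = (1=989/3645, 2=302/729, 3=161/1215, 4=221/1215)
  d_4[1] = 989/3645*1/9 + 302/729*1/3 + 161/1215*2/9 + 221/1215*4/9 = 9137/32805
  d_4[2] = 989/3645*2/3 + 302/729*4/9 + 161/1215*2/9 + 221/1215*1/9 = 13603/32805
  d_4[3] = 989/3645*1/9 + 302/729*1/9 + 161/1215*1/9 + 221/1215*2/9 = 1436/10935
  d_4[4] = 989/3645*1/9 + 302/729*1/9 + 161/1215*4/9 + 221/1215*2/9 = 1919/10935
d_4 = (1=9137/32805, 2=13603/32805, 3=1436/10935, 4=1919/10935)

Answer: 9137/32805 13603/32805 1436/10935 1919/10935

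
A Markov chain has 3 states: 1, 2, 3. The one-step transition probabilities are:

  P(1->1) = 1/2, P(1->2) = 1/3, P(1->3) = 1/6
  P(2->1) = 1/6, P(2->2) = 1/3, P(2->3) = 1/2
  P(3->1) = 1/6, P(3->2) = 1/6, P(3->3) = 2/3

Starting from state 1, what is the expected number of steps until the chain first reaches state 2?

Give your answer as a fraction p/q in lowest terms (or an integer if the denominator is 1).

Let h_i = expected steps to first reach 2 from state i.
Boundary: h_2 = 0.
First-step equations for the other states:
  h_1 = 1 + 1/2*h_1 + 1/3*h_2 + 1/6*h_3
  h_3 = 1 + 1/6*h_1 + 1/6*h_2 + 2/3*h_3

Substituting h_2 = 0 and rearranging gives the linear system (I - Q) h = 1:
  [1/2, -1/6] . (h_1, h_3) = 1
  [-1/6, 1/3] . (h_1, h_3) = 1

Solving yields:
  h_1 = 18/5
  h_3 = 24/5

Starting state is 1, so the expected hitting time is h_1 = 18/5.

Answer: 18/5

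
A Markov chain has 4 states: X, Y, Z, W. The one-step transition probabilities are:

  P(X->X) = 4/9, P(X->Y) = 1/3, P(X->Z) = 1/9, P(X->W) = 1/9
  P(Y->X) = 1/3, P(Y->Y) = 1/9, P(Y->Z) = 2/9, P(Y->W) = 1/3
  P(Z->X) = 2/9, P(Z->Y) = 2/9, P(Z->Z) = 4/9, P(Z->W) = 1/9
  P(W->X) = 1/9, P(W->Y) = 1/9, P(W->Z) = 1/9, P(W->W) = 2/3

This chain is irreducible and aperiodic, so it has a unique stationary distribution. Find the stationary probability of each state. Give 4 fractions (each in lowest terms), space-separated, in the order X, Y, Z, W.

The stationary distribution satisfies pi = pi * P, i.e.:
  pi_X = 4/9*pi_X + 1/3*pi_Y + 2/9*pi_Z + 1/9*pi_W
  pi_Y = 1/3*pi_X + 1/9*pi_Y + 2/9*pi_Z + 1/9*pi_W
  pi_Z = 1/9*pi_X + 2/9*pi_Y + 4/9*pi_Z + 1/9*pi_W
  pi_W = 1/9*pi_X + 1/3*pi_Y + 1/9*pi_Z + 2/3*pi_W
with normalization: pi_X + pi_Y + pi_Z + pi_W = 1.

Using the first 3 balance equations plus normalization, the linear system A*pi = b is:
  [-5/9, 1/3, 2/9, 1/9] . pi = 0
  [1/3, -8/9, 2/9, 1/9] . pi = 0
  [1/9, 2/9, -5/9, 1/9] . pi = 0
  [1, 1, 1, 1] . pi = 1

Solving yields:
  pi_X = 77/292
  pi_Y = 14/73
  pi_Z = 29/146
  pi_W = 101/292

Verification (pi * P):
  77/292*4/9 + 14/73*1/3 + 29/146*2/9 + 101/292*1/9 = 77/292 = pi_X  (ok)
  77/292*1/3 + 14/73*1/9 + 29/146*2/9 + 101/292*1/9 = 14/73 = pi_Y  (ok)
  77/292*1/9 + 14/73*2/9 + 29/146*4/9 + 101/292*1/9 = 29/146 = pi_Z  (ok)
  77/292*1/9 + 14/73*1/3 + 29/146*1/9 + 101/292*2/3 = 101/292 = pi_W  (ok)

Answer: 77/292 14/73 29/146 101/292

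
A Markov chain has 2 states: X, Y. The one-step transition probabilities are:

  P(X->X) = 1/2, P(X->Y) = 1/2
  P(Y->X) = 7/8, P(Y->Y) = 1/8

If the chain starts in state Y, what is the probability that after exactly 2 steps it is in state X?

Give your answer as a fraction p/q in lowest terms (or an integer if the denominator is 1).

Computing P^2 by repeated multiplication:
P^1 =
  X: [1/2, 1/2]
  Y: [7/8, 1/8]
P^2 =
  X: [11/16, 5/16]
  Y: [35/64, 29/64]

(P^2)[Y -> X] = 35/64

Answer: 35/64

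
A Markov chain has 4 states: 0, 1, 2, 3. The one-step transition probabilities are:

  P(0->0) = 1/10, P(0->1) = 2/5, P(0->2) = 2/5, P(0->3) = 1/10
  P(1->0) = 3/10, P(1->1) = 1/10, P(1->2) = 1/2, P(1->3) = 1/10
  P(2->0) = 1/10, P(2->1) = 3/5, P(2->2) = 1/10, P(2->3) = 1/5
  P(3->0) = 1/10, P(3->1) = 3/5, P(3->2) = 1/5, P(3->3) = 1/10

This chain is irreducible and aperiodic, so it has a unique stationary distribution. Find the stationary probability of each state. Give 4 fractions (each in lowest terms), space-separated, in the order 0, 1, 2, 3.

Answer: 27/154 29/77 268/847 223/1694

Derivation:
The stationary distribution satisfies pi = pi * P, i.e.:
  pi_0 = 1/10*pi_0 + 3/10*pi_1 + 1/10*pi_2 + 1/10*pi_3
  pi_1 = 2/5*pi_0 + 1/10*pi_1 + 3/5*pi_2 + 3/5*pi_3
  pi_2 = 2/5*pi_0 + 1/2*pi_1 + 1/10*pi_2 + 1/5*pi_3
  pi_3 = 1/10*pi_0 + 1/10*pi_1 + 1/5*pi_2 + 1/10*pi_3
with normalization: pi_0 + pi_1 + pi_2 + pi_3 = 1.

Using the first 3 balance equations plus normalization, the linear system A*pi = b is:
  [-9/10, 3/10, 1/10, 1/10] . pi = 0
  [2/5, -9/10, 3/5, 3/5] . pi = 0
  [2/5, 1/2, -9/10, 1/5] . pi = 0
  [1, 1, 1, 1] . pi = 1

Solving yields:
  pi_0 = 27/154
  pi_1 = 29/77
  pi_2 = 268/847
  pi_3 = 223/1694

Verification (pi * P):
  27/154*1/10 + 29/77*3/10 + 268/847*1/10 + 223/1694*1/10 = 27/154 = pi_0  (ok)
  27/154*2/5 + 29/77*1/10 + 268/847*3/5 + 223/1694*3/5 = 29/77 = pi_1  (ok)
  27/154*2/5 + 29/77*1/2 + 268/847*1/10 + 223/1694*1/5 = 268/847 = pi_2  (ok)
  27/154*1/10 + 29/77*1/10 + 268/847*1/5 + 223/1694*1/10 = 223/1694 = pi_3  (ok)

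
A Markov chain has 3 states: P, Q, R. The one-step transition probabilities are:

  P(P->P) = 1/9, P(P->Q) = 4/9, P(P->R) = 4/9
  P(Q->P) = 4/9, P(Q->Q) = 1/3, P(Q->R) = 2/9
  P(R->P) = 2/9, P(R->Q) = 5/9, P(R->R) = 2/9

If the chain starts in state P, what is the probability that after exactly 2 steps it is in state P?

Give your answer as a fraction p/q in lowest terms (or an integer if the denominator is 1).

Computing P^2 by repeated multiplication:
P^1 =
  P: [1/9, 4/9, 4/9]
  Q: [4/9, 1/3, 2/9]
  R: [2/9, 5/9, 2/9]
P^2 =
  P: [25/81, 4/9, 20/81]
  Q: [20/81, 35/81, 26/81]
  R: [26/81, 11/27, 22/81]

(P^2)[P -> P] = 25/81

Answer: 25/81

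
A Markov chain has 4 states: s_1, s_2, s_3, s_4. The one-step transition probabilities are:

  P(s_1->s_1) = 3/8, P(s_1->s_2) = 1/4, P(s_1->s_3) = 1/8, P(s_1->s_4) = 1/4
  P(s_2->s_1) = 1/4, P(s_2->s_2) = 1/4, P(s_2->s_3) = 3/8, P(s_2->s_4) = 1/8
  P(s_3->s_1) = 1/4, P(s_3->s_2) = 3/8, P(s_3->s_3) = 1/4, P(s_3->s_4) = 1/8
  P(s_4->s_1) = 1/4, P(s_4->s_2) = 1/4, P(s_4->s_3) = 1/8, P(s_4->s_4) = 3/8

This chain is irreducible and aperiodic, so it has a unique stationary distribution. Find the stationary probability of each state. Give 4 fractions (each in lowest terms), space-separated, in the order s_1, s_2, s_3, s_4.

Answer: 2/7 5/18 2/9 3/14

Derivation:
The stationary distribution satisfies pi = pi * P, i.e.:
  pi_s_1 = 3/8*pi_s_1 + 1/4*pi_s_2 + 1/4*pi_s_3 + 1/4*pi_s_4
  pi_s_2 = 1/4*pi_s_1 + 1/4*pi_s_2 + 3/8*pi_s_3 + 1/4*pi_s_4
  pi_s_3 = 1/8*pi_s_1 + 3/8*pi_s_2 + 1/4*pi_s_3 + 1/8*pi_s_4
  pi_s_4 = 1/4*pi_s_1 + 1/8*pi_s_2 + 1/8*pi_s_3 + 3/8*pi_s_4
with normalization: pi_s_1 + pi_s_2 + pi_s_3 + pi_s_4 = 1.

Using the first 3 balance equations plus normalization, the linear system A*pi = b is:
  [-5/8, 1/4, 1/4, 1/4] . pi = 0
  [1/4, -3/4, 3/8, 1/4] . pi = 0
  [1/8, 3/8, -3/4, 1/8] . pi = 0
  [1, 1, 1, 1] . pi = 1

Solving yields:
  pi_s_1 = 2/7
  pi_s_2 = 5/18
  pi_s_3 = 2/9
  pi_s_4 = 3/14

Verification (pi * P):
  2/7*3/8 + 5/18*1/4 + 2/9*1/4 + 3/14*1/4 = 2/7 = pi_s_1  (ok)
  2/7*1/4 + 5/18*1/4 + 2/9*3/8 + 3/14*1/4 = 5/18 = pi_s_2  (ok)
  2/7*1/8 + 5/18*3/8 + 2/9*1/4 + 3/14*1/8 = 2/9 = pi_s_3  (ok)
  2/7*1/4 + 5/18*1/8 + 2/9*1/8 + 3/14*3/8 = 3/14 = pi_s_4  (ok)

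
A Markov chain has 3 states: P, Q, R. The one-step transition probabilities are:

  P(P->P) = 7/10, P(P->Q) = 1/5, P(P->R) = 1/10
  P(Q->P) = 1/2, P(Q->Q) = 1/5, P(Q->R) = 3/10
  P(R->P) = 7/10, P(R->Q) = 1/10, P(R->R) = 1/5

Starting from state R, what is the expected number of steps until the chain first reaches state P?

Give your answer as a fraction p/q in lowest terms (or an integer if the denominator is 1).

Answer: 90/61

Derivation:
Let h_i = expected steps to first reach P from state i.
Boundary: h_P = 0.
First-step equations for the other states:
  h_Q = 1 + 1/2*h_P + 1/5*h_Q + 3/10*h_R
  h_R = 1 + 7/10*h_P + 1/10*h_Q + 1/5*h_R

Substituting h_P = 0 and rearranging gives the linear system (I - Q) h = 1:
  [4/5, -3/10] . (h_Q, h_R) = 1
  [-1/10, 4/5] . (h_Q, h_R) = 1

Solving yields:
  h_Q = 110/61
  h_R = 90/61

Starting state is R, so the expected hitting time is h_R = 90/61.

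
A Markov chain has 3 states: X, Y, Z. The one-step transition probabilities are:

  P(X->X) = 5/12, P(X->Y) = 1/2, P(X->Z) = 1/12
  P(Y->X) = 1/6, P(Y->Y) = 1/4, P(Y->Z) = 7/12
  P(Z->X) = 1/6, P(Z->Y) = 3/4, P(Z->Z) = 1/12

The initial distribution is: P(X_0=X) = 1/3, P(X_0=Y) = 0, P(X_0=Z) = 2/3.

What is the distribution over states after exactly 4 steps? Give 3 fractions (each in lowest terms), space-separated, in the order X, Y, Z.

Propagating the distribution step by step (d_{t+1} = d_t * P):
d_0 = (X=1/3, Y=0, Z=2/3)
  d_1[X] = 1/3*5/12 + 0*1/6 + 2/3*1/6 = 1/4
  d_1[Y] = 1/3*1/2 + 0*1/4 + 2/3*3/4 = 2/3
  d_1[Z] = 1/3*1/12 + 0*7/12 + 2/3*1/12 = 1/12
d_1 = (X=1/4, Y=2/3, Z=1/12)
  d_2[X] = 1/4*5/12 + 2/3*1/6 + 1/12*1/6 = 11/48
  d_2[Y] = 1/4*1/2 + 2/3*1/4 + 1/12*3/4 = 17/48
  d_2[Z] = 1/4*1/12 + 2/3*7/12 + 1/12*1/12 = 5/12
d_2 = (X=11/48, Y=17/48, Z=5/12)
  d_3[X] = 11/48*5/12 + 17/48*1/6 + 5/12*1/6 = 43/192
  d_3[Y] = 11/48*1/2 + 17/48*1/4 + 5/12*3/4 = 33/64
  d_3[Z] = 11/48*1/12 + 17/48*7/12 + 5/12*1/12 = 25/96
d_3 = (X=43/192, Y=33/64, Z=25/96)
  d_4[X] = 43/192*5/12 + 33/64*1/6 + 25/96*1/6 = 57/256
  d_4[Y] = 43/192*1/2 + 33/64*1/4 + 25/96*3/4 = 335/768
  d_4[Z] = 43/192*1/12 + 33/64*7/12 + 25/96*1/12 = 131/384
d_4 = (X=57/256, Y=335/768, Z=131/384)

Answer: 57/256 335/768 131/384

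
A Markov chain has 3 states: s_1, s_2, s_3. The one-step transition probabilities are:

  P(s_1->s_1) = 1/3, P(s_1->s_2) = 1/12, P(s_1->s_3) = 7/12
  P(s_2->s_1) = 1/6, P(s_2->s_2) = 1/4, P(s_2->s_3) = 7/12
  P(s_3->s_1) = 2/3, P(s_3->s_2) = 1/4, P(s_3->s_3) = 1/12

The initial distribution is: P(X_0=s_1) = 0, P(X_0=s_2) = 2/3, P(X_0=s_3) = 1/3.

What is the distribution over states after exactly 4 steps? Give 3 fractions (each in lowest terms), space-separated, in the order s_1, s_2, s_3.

Propagating the distribution step by step (d_{t+1} = d_t * P):
d_0 = (s_1=0, s_2=2/3, s_3=1/3)
  d_1[s_1] = 0*1/3 + 2/3*1/6 + 1/3*2/3 = 1/3
  d_1[s_2] = 0*1/12 + 2/3*1/4 + 1/3*1/4 = 1/4
  d_1[s_3] = 0*7/12 + 2/3*7/12 + 1/3*1/12 = 5/12
d_1 = (s_1=1/3, s_2=1/4, s_3=5/12)
  d_2[s_1] = 1/3*1/3 + 1/4*1/6 + 5/12*2/3 = 31/72
  d_2[s_2] = 1/3*1/12 + 1/4*1/4 + 5/12*1/4 = 7/36
  d_2[s_3] = 1/3*7/12 + 1/4*7/12 + 5/12*1/12 = 3/8
d_2 = (s_1=31/72, s_2=7/36, s_3=3/8)
  d_3[s_1] = 31/72*1/3 + 7/36*1/6 + 3/8*2/3 = 23/54
  d_3[s_2] = 31/72*1/12 + 7/36*1/4 + 3/8*1/4 = 77/432
  d_3[s_3] = 31/72*7/12 + 7/36*7/12 + 3/8*1/12 = 19/48
d_3 = (s_1=23/54, s_2=77/432, s_3=19/48)
  d_4[s_1] = 23/54*1/3 + 77/432*1/6 + 19/48*2/3 = 1129/2592
  d_4[s_2] = 23/54*1/12 + 77/432*1/4 + 19/48*1/4 = 29/162
  d_4[s_3] = 23/54*7/12 + 77/432*7/12 + 19/48*1/12 = 37/96
d_4 = (s_1=1129/2592, s_2=29/162, s_3=37/96)

Answer: 1129/2592 29/162 37/96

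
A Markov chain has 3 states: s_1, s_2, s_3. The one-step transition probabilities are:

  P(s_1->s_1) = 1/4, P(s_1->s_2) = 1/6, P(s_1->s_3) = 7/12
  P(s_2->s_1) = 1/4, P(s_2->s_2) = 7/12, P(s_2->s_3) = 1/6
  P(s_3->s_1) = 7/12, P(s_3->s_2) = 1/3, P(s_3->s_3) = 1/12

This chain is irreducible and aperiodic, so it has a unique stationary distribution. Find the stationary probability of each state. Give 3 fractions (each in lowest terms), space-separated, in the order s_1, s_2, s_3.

The stationary distribution satisfies pi = pi * P, i.e.:
  pi_s_1 = 1/4*pi_s_1 + 1/4*pi_s_2 + 7/12*pi_s_3
  pi_s_2 = 1/6*pi_s_1 + 7/12*pi_s_2 + 1/3*pi_s_3
  pi_s_3 = 7/12*pi_s_1 + 1/6*pi_s_2 + 1/12*pi_s_3
with normalization: pi_s_1 + pi_s_2 + pi_s_3 = 1.

Using the first 2 balance equations plus normalization, the linear system A*pi = b is:
  [-3/4, 1/4, 7/12] . pi = 0
  [1/6, -5/12, 1/3] . pi = 0
  [1, 1, 1] . pi = 1

Solving yields:
  pi_s_1 = 47/136
  pi_s_2 = 25/68
  pi_s_3 = 39/136

Verification (pi * P):
  47/136*1/4 + 25/68*1/4 + 39/136*7/12 = 47/136 = pi_s_1  (ok)
  47/136*1/6 + 25/68*7/12 + 39/136*1/3 = 25/68 = pi_s_2  (ok)
  47/136*7/12 + 25/68*1/6 + 39/136*1/12 = 39/136 = pi_s_3  (ok)

Answer: 47/136 25/68 39/136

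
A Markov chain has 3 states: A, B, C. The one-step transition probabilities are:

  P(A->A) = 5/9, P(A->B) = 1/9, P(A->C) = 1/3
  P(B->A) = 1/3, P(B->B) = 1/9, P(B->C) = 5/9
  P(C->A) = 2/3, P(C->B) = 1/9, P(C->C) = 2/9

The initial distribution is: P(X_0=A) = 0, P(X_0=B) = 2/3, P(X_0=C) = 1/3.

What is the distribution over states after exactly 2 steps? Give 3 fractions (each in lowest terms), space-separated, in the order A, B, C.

Answer: 47/81 1/9 25/81

Derivation:
Propagating the distribution step by step (d_{t+1} = d_t * P):
d_0 = (A=0, B=2/3, C=1/3)
  d_1[A] = 0*5/9 + 2/3*1/3 + 1/3*2/3 = 4/9
  d_1[B] = 0*1/9 + 2/3*1/9 + 1/3*1/9 = 1/9
  d_1[C] = 0*1/3 + 2/3*5/9 + 1/3*2/9 = 4/9
d_1 = (A=4/9, B=1/9, C=4/9)
  d_2[A] = 4/9*5/9 + 1/9*1/3 + 4/9*2/3 = 47/81
  d_2[B] = 4/9*1/9 + 1/9*1/9 + 4/9*1/9 = 1/9
  d_2[C] = 4/9*1/3 + 1/9*5/9 + 4/9*2/9 = 25/81
d_2 = (A=47/81, B=1/9, C=25/81)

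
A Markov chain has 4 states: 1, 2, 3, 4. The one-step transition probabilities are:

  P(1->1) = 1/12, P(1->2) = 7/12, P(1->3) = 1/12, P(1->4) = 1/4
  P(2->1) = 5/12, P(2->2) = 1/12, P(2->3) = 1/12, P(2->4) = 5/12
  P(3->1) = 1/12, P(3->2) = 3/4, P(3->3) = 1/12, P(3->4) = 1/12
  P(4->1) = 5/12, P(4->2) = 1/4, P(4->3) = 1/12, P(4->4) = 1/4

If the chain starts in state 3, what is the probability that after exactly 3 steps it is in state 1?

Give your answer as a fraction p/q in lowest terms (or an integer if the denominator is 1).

Computing P^3 by repeated multiplication:
P^1 =
  1: [1/12, 7/12, 1/12, 1/4]
  2: [5/12, 1/12, 1/12, 5/12]
  3: [1/12, 3/4, 1/12, 1/12]
  4: [5/12, 1/4, 1/12, 1/4]
P^2 =
  1: [13/36, 2/9, 1/12, 1/3]
  2: [1/4, 5/12, 1/12, 1/4]
  3: [13/36, 7/36, 1/12, 13/36]
  4: [1/4, 7/18, 1/12, 5/18]
P^3 =
  1: [29/108, 3/8, 1/12, 59/216]
  2: [11/36, 11/36, 1/12, 11/36]
  3: [29/108, 41/108, 1/12, 29/108]
  4: [11/36, 67/216, 1/12, 65/216]

(P^3)[3 -> 1] = 29/108

Answer: 29/108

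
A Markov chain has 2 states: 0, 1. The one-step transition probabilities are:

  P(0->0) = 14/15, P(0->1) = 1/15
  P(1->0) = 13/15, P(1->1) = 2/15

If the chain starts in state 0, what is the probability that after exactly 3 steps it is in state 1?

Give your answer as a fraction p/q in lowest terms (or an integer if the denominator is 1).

Computing P^3 by repeated multiplication:
P^1 =
  0: [14/15, 1/15]
  1: [13/15, 2/15]
P^2 =
  0: [209/225, 16/225]
  1: [208/225, 17/225]
P^3 =
  0: [3134/3375, 241/3375]
  1: [3133/3375, 242/3375]

(P^3)[0 -> 1] = 241/3375

Answer: 241/3375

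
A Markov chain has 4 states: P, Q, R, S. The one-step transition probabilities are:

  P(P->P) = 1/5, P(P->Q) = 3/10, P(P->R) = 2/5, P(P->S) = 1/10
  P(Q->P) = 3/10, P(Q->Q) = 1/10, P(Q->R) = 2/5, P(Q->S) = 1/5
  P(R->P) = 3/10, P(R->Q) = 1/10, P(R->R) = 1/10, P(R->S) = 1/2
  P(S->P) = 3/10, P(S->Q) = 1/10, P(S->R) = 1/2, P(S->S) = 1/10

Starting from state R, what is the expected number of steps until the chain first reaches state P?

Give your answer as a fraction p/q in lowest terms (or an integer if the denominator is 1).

Answer: 10/3

Derivation:
Let h_i = expected steps to first reach P from state i.
Boundary: h_P = 0.
First-step equations for the other states:
  h_Q = 1 + 3/10*h_P + 1/10*h_Q + 2/5*h_R + 1/5*h_S
  h_R = 1 + 3/10*h_P + 1/10*h_Q + 1/10*h_R + 1/2*h_S
  h_S = 1 + 3/10*h_P + 1/10*h_Q + 1/2*h_R + 1/10*h_S

Substituting h_P = 0 and rearranging gives the linear system (I - Q) h = 1:
  [9/10, -2/5, -1/5] . (h_Q, h_R, h_S) = 1
  [-1/10, 9/10, -1/2] . (h_Q, h_R, h_S) = 1
  [-1/10, -1/2, 9/10] . (h_Q, h_R, h_S) = 1

Solving yields:
  h_Q = 10/3
  h_R = 10/3
  h_S = 10/3

Starting state is R, so the expected hitting time is h_R = 10/3.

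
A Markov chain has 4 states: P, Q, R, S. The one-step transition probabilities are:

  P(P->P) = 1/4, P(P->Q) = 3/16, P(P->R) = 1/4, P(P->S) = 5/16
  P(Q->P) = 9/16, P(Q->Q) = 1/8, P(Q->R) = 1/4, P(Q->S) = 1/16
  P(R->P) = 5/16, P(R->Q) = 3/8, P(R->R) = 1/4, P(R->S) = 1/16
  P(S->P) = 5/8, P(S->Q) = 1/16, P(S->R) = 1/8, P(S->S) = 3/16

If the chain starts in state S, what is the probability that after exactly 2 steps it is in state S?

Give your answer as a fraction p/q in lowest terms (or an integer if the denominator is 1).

Computing P^2 by repeated multiplication:
P^1 =
  P: [1/4, 3/16, 1/4, 5/16]
  Q: [9/16, 1/8, 1/4, 1/16]
  R: [5/16, 3/8, 1/4, 1/16]
  S: [5/8, 1/16, 1/8, 3/16]
P^2 =
  P: [113/256, 47/256, 27/128, 21/128]
  Q: [21/64, 7/32, 31/128, 27/128]
  R: [13/32, 13/64, 31/128, 19/128]
  S: [89/256, 47/256, 29/128, 31/128]

(P^2)[S -> S] = 31/128

Answer: 31/128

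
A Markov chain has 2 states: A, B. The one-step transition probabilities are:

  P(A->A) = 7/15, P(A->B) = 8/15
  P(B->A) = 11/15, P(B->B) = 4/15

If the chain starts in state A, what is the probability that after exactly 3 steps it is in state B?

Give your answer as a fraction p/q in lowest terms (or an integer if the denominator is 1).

Computing P^3 by repeated multiplication:
P^1 =
  A: [7/15, 8/15]
  B: [11/15, 4/15]
P^2 =
  A: [137/225, 88/225]
  B: [121/225, 104/225]
P^3 =
  A: [1927/3375, 1448/3375]
  B: [1991/3375, 1384/3375]

(P^3)[A -> B] = 1448/3375

Answer: 1448/3375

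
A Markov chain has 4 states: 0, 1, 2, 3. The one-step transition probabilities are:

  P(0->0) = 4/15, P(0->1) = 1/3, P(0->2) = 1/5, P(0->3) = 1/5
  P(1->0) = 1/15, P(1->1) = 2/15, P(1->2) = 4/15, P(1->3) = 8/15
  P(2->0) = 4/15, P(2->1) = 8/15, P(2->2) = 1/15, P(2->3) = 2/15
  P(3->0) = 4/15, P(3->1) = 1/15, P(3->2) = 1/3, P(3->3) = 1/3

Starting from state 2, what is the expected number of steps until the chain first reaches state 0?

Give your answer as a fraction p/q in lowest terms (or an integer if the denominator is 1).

Answer: 147/31

Derivation:
Let h_i = expected steps to first reach 0 from state i.
Boundary: h_0 = 0.
First-step equations for the other states:
  h_1 = 1 + 1/15*h_0 + 2/15*h_1 + 4/15*h_2 + 8/15*h_3
  h_2 = 1 + 4/15*h_0 + 8/15*h_1 + 1/15*h_2 + 2/15*h_3
  h_3 = 1 + 4/15*h_0 + 1/15*h_1 + 1/3*h_2 + 1/3*h_3

Substituting h_0 = 0 and rearranging gives the linear system (I - Q) h = 1:
  [13/15, -4/15, -8/15] . (h_1, h_2, h_3) = 1
  [-8/15, 14/15, -2/15] . (h_1, h_2, h_3) = 1
  [-1/15, -1/3, 2/3] . (h_1, h_2, h_3) = 1

Solving yields:
  h_1 = 165/31
  h_2 = 147/31
  h_3 = 273/62

Starting state is 2, so the expected hitting time is h_2 = 147/31.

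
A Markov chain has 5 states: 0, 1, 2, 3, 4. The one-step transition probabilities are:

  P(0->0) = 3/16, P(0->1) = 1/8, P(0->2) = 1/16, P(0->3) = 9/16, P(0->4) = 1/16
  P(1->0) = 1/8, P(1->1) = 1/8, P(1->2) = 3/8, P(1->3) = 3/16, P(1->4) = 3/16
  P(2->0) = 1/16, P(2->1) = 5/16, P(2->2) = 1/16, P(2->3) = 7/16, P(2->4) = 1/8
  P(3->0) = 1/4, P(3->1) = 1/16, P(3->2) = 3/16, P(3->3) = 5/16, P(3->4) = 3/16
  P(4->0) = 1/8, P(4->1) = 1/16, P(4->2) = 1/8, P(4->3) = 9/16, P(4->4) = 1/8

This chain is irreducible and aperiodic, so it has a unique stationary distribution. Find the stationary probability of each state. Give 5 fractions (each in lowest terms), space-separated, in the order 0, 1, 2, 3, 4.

Answer: 12725/72396 8747/72396 11521/72396 14401/36198 10601/72396

Derivation:
The stationary distribution satisfies pi = pi * P, i.e.:
  pi_0 = 3/16*pi_0 + 1/8*pi_1 + 1/16*pi_2 + 1/4*pi_3 + 1/8*pi_4
  pi_1 = 1/8*pi_0 + 1/8*pi_1 + 5/16*pi_2 + 1/16*pi_3 + 1/16*pi_4
  pi_2 = 1/16*pi_0 + 3/8*pi_1 + 1/16*pi_2 + 3/16*pi_3 + 1/8*pi_4
  pi_3 = 9/16*pi_0 + 3/16*pi_1 + 7/16*pi_2 + 5/16*pi_3 + 9/16*pi_4
  pi_4 = 1/16*pi_0 + 3/16*pi_1 + 1/8*pi_2 + 3/16*pi_3 + 1/8*pi_4
with normalization: pi_0 + pi_1 + pi_2 + pi_3 + pi_4 = 1.

Using the first 4 balance equations plus normalization, the linear system A*pi = b is:
  [-13/16, 1/8, 1/16, 1/4, 1/8] . pi = 0
  [1/8, -7/8, 5/16, 1/16, 1/16] . pi = 0
  [1/16, 3/8, -15/16, 3/16, 1/8] . pi = 0
  [9/16, 3/16, 7/16, -11/16, 9/16] . pi = 0
  [1, 1, 1, 1, 1] . pi = 1

Solving yields:
  pi_0 = 12725/72396
  pi_1 = 8747/72396
  pi_2 = 11521/72396
  pi_3 = 14401/36198
  pi_4 = 10601/72396

Verification (pi * P):
  12725/72396*3/16 + 8747/72396*1/8 + 11521/72396*1/16 + 14401/36198*1/4 + 10601/72396*1/8 = 12725/72396 = pi_0  (ok)
  12725/72396*1/8 + 8747/72396*1/8 + 11521/72396*5/16 + 14401/36198*1/16 + 10601/72396*1/16 = 8747/72396 = pi_1  (ok)
  12725/72396*1/16 + 8747/72396*3/8 + 11521/72396*1/16 + 14401/36198*3/16 + 10601/72396*1/8 = 11521/72396 = pi_2  (ok)
  12725/72396*9/16 + 8747/72396*3/16 + 11521/72396*7/16 + 14401/36198*5/16 + 10601/72396*9/16 = 14401/36198 = pi_3  (ok)
  12725/72396*1/16 + 8747/72396*3/16 + 11521/72396*1/8 + 14401/36198*3/16 + 10601/72396*1/8 = 10601/72396 = pi_4  (ok)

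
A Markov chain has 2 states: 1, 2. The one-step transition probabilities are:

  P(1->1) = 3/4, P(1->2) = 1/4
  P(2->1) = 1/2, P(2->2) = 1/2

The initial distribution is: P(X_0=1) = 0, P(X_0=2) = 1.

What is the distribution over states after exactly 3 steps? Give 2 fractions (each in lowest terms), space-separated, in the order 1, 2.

Propagating the distribution step by step (d_{t+1} = d_t * P):
d_0 = (1=0, 2=1)
  d_1[1] = 0*3/4 + 1*1/2 = 1/2
  d_1[2] = 0*1/4 + 1*1/2 = 1/2
d_1 = (1=1/2, 2=1/2)
  d_2[1] = 1/2*3/4 + 1/2*1/2 = 5/8
  d_2[2] = 1/2*1/4 + 1/2*1/2 = 3/8
d_2 = (1=5/8, 2=3/8)
  d_3[1] = 5/8*3/4 + 3/8*1/2 = 21/32
  d_3[2] = 5/8*1/4 + 3/8*1/2 = 11/32
d_3 = (1=21/32, 2=11/32)

Answer: 21/32 11/32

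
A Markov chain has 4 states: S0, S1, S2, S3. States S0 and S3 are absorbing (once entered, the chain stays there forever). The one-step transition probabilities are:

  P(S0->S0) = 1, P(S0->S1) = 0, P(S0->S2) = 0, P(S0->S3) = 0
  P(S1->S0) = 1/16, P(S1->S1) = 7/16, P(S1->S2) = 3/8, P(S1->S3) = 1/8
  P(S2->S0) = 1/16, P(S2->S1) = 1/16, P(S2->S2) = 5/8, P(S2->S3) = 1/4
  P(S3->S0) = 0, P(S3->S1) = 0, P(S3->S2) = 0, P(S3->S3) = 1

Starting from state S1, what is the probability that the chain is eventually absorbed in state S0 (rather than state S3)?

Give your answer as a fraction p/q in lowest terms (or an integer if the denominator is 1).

Answer: 1/4

Derivation:
Let a_i = P(absorbed in S0 | start in state i).
Boundary conditions: a_S0 = 1, a_S3 = 0.
For each transient state i, a_i = sum_j P(i->j) * a_j:
  a_S1 = 1/16*a_S0 + 7/16*a_S1 + 3/8*a_S2 + 1/8*a_S3
  a_S2 = 1/16*a_S0 + 1/16*a_S1 + 5/8*a_S2 + 1/4*a_S3

Substituting a_S0 = 1 and a_S3 = 0, rearrange to (I - Q) a = r where r[i] = P(i -> S0):
  [9/16, -3/8] . (a_S1, a_S2) = 1/16
  [-1/16, 3/8] . (a_S1, a_S2) = 1/16

Solving yields:
  a_S1 = 1/4
  a_S2 = 5/24

Starting state is S1, so the absorption probability is a_S1 = 1/4.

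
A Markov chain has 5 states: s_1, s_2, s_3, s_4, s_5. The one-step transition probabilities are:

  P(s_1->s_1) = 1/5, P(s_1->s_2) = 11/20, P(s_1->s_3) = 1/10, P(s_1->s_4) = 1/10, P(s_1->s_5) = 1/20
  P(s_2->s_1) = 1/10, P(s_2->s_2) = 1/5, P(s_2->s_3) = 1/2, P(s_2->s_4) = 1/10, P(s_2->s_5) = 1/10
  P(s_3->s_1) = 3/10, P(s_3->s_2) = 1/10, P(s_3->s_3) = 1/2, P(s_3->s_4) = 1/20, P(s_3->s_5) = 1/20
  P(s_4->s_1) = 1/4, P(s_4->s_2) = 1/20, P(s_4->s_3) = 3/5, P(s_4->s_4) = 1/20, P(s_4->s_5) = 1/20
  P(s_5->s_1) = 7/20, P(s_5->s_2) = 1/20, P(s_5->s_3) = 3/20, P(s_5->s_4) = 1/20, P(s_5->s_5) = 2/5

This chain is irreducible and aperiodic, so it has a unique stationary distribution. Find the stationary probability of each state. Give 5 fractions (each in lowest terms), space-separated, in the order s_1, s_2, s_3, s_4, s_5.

Answer: 26470/113167 24763/113167 43104/113167 8220/113167 10610/113167

Derivation:
The stationary distribution satisfies pi = pi * P, i.e.:
  pi_s_1 = 1/5*pi_s_1 + 1/10*pi_s_2 + 3/10*pi_s_3 + 1/4*pi_s_4 + 7/20*pi_s_5
  pi_s_2 = 11/20*pi_s_1 + 1/5*pi_s_2 + 1/10*pi_s_3 + 1/20*pi_s_4 + 1/20*pi_s_5
  pi_s_3 = 1/10*pi_s_1 + 1/2*pi_s_2 + 1/2*pi_s_3 + 3/5*pi_s_4 + 3/20*pi_s_5
  pi_s_4 = 1/10*pi_s_1 + 1/10*pi_s_2 + 1/20*pi_s_3 + 1/20*pi_s_4 + 1/20*pi_s_5
  pi_s_5 = 1/20*pi_s_1 + 1/10*pi_s_2 + 1/20*pi_s_3 + 1/20*pi_s_4 + 2/5*pi_s_5
with normalization: pi_s_1 + pi_s_2 + pi_s_3 + pi_s_4 + pi_s_5 = 1.

Using the first 4 balance equations plus normalization, the linear system A*pi = b is:
  [-4/5, 1/10, 3/10, 1/4, 7/20] . pi = 0
  [11/20, -4/5, 1/10, 1/20, 1/20] . pi = 0
  [1/10, 1/2, -1/2, 3/5, 3/20] . pi = 0
  [1/10, 1/10, 1/20, -19/20, 1/20] . pi = 0
  [1, 1, 1, 1, 1] . pi = 1

Solving yields:
  pi_s_1 = 26470/113167
  pi_s_2 = 24763/113167
  pi_s_3 = 43104/113167
  pi_s_4 = 8220/113167
  pi_s_5 = 10610/113167

Verification (pi * P):
  26470/113167*1/5 + 24763/113167*1/10 + 43104/113167*3/10 + 8220/113167*1/4 + 10610/113167*7/20 = 26470/113167 = pi_s_1  (ok)
  26470/113167*11/20 + 24763/113167*1/5 + 43104/113167*1/10 + 8220/113167*1/20 + 10610/113167*1/20 = 24763/113167 = pi_s_2  (ok)
  26470/113167*1/10 + 24763/113167*1/2 + 43104/113167*1/2 + 8220/113167*3/5 + 10610/113167*3/20 = 43104/113167 = pi_s_3  (ok)
  26470/113167*1/10 + 24763/113167*1/10 + 43104/113167*1/20 + 8220/113167*1/20 + 10610/113167*1/20 = 8220/113167 = pi_s_4  (ok)
  26470/113167*1/20 + 24763/113167*1/10 + 43104/113167*1/20 + 8220/113167*1/20 + 10610/113167*2/5 = 10610/113167 = pi_s_5  (ok)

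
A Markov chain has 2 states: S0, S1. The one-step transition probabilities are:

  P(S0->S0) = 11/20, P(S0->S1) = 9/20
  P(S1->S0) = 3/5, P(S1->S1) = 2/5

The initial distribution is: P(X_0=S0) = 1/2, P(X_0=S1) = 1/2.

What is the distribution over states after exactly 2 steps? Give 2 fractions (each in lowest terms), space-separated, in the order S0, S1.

Answer: 457/800 343/800

Derivation:
Propagating the distribution step by step (d_{t+1} = d_t * P):
d_0 = (S0=1/2, S1=1/2)
  d_1[S0] = 1/2*11/20 + 1/2*3/5 = 23/40
  d_1[S1] = 1/2*9/20 + 1/2*2/5 = 17/40
d_1 = (S0=23/40, S1=17/40)
  d_2[S0] = 23/40*11/20 + 17/40*3/5 = 457/800
  d_2[S1] = 23/40*9/20 + 17/40*2/5 = 343/800
d_2 = (S0=457/800, S1=343/800)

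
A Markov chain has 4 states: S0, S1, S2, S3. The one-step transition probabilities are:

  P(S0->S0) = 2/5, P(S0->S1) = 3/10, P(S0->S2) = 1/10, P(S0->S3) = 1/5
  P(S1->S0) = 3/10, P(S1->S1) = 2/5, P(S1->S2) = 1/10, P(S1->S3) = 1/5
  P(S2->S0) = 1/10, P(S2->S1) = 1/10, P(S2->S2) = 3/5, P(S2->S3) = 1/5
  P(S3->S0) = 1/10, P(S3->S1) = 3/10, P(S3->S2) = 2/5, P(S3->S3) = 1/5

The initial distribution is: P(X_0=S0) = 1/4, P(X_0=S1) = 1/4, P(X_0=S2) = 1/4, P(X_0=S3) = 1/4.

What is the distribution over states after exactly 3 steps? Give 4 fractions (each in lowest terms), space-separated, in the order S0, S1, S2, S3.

Propagating the distribution step by step (d_{t+1} = d_t * P):
d_0 = (S0=1/4, S1=1/4, S2=1/4, S3=1/4)
  d_1[S0] = 1/4*2/5 + 1/4*3/10 + 1/4*1/10 + 1/4*1/10 = 9/40
  d_1[S1] = 1/4*3/10 + 1/4*2/5 + 1/4*1/10 + 1/4*3/10 = 11/40
  d_1[S2] = 1/4*1/10 + 1/4*1/10 + 1/4*3/5 + 1/4*2/5 = 3/10
  d_1[S3] = 1/4*1/5 + 1/4*1/5 + 1/4*1/5 + 1/4*1/5 = 1/5
d_1 = (S0=9/40, S1=11/40, S2=3/10, S3=1/5)
  d_2[S0] = 9/40*2/5 + 11/40*3/10 + 3/10*1/10 + 1/5*1/10 = 89/400
  d_2[S1] = 9/40*3/10 + 11/40*2/5 + 3/10*1/10 + 1/5*3/10 = 107/400
  d_2[S2] = 9/40*1/10 + 11/40*1/10 + 3/10*3/5 + 1/5*2/5 = 31/100
  d_2[S3] = 9/40*1/5 + 11/40*1/5 + 3/10*1/5 + 1/5*1/5 = 1/5
d_2 = (S0=89/400, S1=107/400, S2=31/100, S3=1/5)
  d_3[S0] = 89/400*2/5 + 107/400*3/10 + 31/100*1/10 + 1/5*1/10 = 881/4000
  d_3[S1] = 89/400*3/10 + 107/400*2/5 + 31/100*1/10 + 1/5*3/10 = 1059/4000
  d_3[S2] = 89/400*1/10 + 107/400*1/10 + 31/100*3/5 + 1/5*2/5 = 63/200
  d_3[S3] = 89/400*1/5 + 107/400*1/5 + 31/100*1/5 + 1/5*1/5 = 1/5
d_3 = (S0=881/4000, S1=1059/4000, S2=63/200, S3=1/5)

Answer: 881/4000 1059/4000 63/200 1/5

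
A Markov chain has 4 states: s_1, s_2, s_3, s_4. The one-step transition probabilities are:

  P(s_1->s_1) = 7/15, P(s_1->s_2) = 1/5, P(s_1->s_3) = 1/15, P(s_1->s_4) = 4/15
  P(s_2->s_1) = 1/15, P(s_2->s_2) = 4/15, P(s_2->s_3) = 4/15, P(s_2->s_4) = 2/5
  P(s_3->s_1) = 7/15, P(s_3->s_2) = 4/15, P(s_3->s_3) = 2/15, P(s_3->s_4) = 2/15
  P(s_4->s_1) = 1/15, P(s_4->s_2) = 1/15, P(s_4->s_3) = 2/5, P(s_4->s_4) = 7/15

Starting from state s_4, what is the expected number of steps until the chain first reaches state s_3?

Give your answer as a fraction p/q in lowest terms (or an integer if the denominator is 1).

Answer: 810/283

Derivation:
Let h_i = expected steps to first reach s_3 from state i.
Boundary: h_s_3 = 0.
First-step equations for the other states:
  h_s_1 = 1 + 7/15*h_s_1 + 1/5*h_s_2 + 1/15*h_s_3 + 4/15*h_s_4
  h_s_2 = 1 + 1/15*h_s_1 + 4/15*h_s_2 + 4/15*h_s_3 + 2/5*h_s_4
  h_s_4 = 1 + 1/15*h_s_1 + 1/15*h_s_2 + 2/5*h_s_3 + 7/15*h_s_4

Substituting h_s_3 = 0 and rearranging gives the linear system (I - Q) h = 1:
  [8/15, -1/5, -4/15] . (h_s_1, h_s_2, h_s_4) = 1
  [-1/15, 11/15, -2/5] . (h_s_1, h_s_2, h_s_4) = 1
  [-1/15, -1/15, 8/15] . (h_s_1, h_s_2, h_s_4) = 1

Solving yields:
  h_s_1 = 1290/283
  h_s_2 = 945/283
  h_s_4 = 810/283

Starting state is s_4, so the expected hitting time is h_s_4 = 810/283.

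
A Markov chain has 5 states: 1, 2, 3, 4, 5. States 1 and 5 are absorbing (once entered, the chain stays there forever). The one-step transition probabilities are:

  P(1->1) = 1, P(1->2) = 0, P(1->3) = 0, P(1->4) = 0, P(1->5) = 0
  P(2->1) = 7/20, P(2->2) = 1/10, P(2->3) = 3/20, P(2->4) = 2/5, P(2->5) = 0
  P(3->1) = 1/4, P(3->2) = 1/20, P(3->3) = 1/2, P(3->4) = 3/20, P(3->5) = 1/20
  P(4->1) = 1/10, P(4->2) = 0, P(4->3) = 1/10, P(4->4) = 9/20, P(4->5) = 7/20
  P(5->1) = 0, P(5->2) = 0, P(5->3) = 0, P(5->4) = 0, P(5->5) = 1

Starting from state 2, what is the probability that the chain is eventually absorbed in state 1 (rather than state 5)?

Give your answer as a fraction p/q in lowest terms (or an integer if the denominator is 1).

Let a_i = P(absorbed in 1 | start in state i).
Boundary conditions: a_1 = 1, a_5 = 0.
For each transient state i, a_i = sum_j P(i->j) * a_j:
  a_2 = 7/20*a_1 + 1/10*a_2 + 3/20*a_3 + 2/5*a_4 + 0*a_5
  a_3 = 1/4*a_1 + 1/20*a_2 + 1/2*a_3 + 3/20*a_4 + 1/20*a_5
  a_4 = 1/10*a_1 + 0*a_2 + 1/10*a_3 + 9/20*a_4 + 7/20*a_5

Substituting a_1 = 1 and a_5 = 0, rearrange to (I - Q) a = r where r[i] = P(i -> 1):
  [9/10, -3/20, -2/5] . (a_2, a_3, a_4) = 7/20
  [-1/20, 1/2, -3/20] . (a_2, a_3, a_4) = 1/4
  [0, -1/10, 11/20] . (a_2, a_3, a_4) = 1/10

Solving yields:
  a_2 = 1151/1823
  a_3 = 1191/1823
  a_4 = 548/1823

Starting state is 2, so the absorption probability is a_2 = 1151/1823.

Answer: 1151/1823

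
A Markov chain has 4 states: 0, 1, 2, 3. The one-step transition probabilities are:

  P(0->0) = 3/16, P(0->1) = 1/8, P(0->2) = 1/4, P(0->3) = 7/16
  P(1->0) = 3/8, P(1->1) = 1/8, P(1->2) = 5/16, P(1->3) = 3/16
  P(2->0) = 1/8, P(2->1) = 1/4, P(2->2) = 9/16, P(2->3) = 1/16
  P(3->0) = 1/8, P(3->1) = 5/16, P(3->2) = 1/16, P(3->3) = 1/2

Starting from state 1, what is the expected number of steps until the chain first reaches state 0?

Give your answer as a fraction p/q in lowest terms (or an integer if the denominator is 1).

Let h_i = expected steps to first reach 0 from state i.
Boundary: h_0 = 0.
First-step equations for the other states:
  h_1 = 1 + 3/8*h_0 + 1/8*h_1 + 5/16*h_2 + 3/16*h_3
  h_2 = 1 + 1/8*h_0 + 1/4*h_1 + 9/16*h_2 + 1/16*h_3
  h_3 = 1 + 1/8*h_0 + 5/16*h_1 + 1/16*h_2 + 1/2*h_3

Substituting h_0 = 0 and rearranging gives the linear system (I - Q) h = 1:
  [7/8, -5/16, -3/16] . (h_1, h_2, h_3) = 1
  [-1/4, 7/16, -1/16] . (h_1, h_2, h_3) = 1
  [-5/16, -1/16, 1/2] . (h_1, h_2, h_3) = 1

Solving yields:
  h_1 = 496/117
  h_2 = 640/117
  h_3 = 16/3

Starting state is 1, so the expected hitting time is h_1 = 496/117.

Answer: 496/117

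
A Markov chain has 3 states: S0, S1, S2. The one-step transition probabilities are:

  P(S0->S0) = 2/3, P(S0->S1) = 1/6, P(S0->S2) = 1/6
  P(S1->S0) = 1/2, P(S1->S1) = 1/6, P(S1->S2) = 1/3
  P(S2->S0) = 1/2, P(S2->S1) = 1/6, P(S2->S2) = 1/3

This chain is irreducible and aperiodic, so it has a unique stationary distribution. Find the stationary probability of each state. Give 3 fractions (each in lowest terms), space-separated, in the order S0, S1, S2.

The stationary distribution satisfies pi = pi * P, i.e.:
  pi_S0 = 2/3*pi_S0 + 1/2*pi_S1 + 1/2*pi_S2
  pi_S1 = 1/6*pi_S0 + 1/6*pi_S1 + 1/6*pi_S2
  pi_S2 = 1/6*pi_S0 + 1/3*pi_S1 + 1/3*pi_S2
with normalization: pi_S0 + pi_S1 + pi_S2 = 1.

Using the first 2 balance equations plus normalization, the linear system A*pi = b is:
  [-1/3, 1/2, 1/2] . pi = 0
  [1/6, -5/6, 1/6] . pi = 0
  [1, 1, 1] . pi = 1

Solving yields:
  pi_S0 = 3/5
  pi_S1 = 1/6
  pi_S2 = 7/30

Verification (pi * P):
  3/5*2/3 + 1/6*1/2 + 7/30*1/2 = 3/5 = pi_S0  (ok)
  3/5*1/6 + 1/6*1/6 + 7/30*1/6 = 1/6 = pi_S1  (ok)
  3/5*1/6 + 1/6*1/3 + 7/30*1/3 = 7/30 = pi_S2  (ok)

Answer: 3/5 1/6 7/30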